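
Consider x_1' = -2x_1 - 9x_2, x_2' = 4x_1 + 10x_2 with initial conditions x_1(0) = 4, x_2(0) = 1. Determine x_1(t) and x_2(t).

Coefficient matrix A = [[-2, -9], [4, 10]].
Characteristic polynomial det(A - λI) = λ^2 - 8λ + 16 = 0.
Single eigenvalue λ = 4 with algebraic multiplicity 2.
Eigenvector v = (-3,2); generalized eigenvector w with (A-λI)w=v is (-1,1).
General solution: e^(4t)[c_1·v + c_2·(t·v + w)].
Applying x_1(0)=4, x_2(0)=1 gives c_1=-5, c_2=11.

x_1(t) = -33te^(4t) + 4e^(4t), x_2(t) = 22te^(4t) + e^(4t)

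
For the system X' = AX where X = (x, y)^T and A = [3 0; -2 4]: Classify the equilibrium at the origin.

unstable node

A = [[3,0],[-2,4]]; det(A-λI) = λ^2 - 7λ + 12.
λ = 4, 3: both positive.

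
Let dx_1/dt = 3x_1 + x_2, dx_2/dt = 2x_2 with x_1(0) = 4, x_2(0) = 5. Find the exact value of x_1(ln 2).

52

A = [[3,1],[0,2]]; eigenvalues λ = 2, 3.
Eigenvectors: (1,-1) for λ=2, (-1,0) for λ=3.
From the initial condition, c_1 = -5, c_2 = -9.
x_1(ln 2) = (-5)(2^2)(1) + (-9)(2^3)(-1) = 52.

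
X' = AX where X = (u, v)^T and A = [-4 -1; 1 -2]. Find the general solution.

Coefficient matrix A = [[-4, -1], [1, -2]].
Characteristic polynomial det(A - λI) = λ^2 + 6λ + 9 = 0.
Single eigenvalue λ = -3 with algebraic multiplicity 2.
Eigenvector v = (1,-1); generalized eigenvector w with (A-λI)w=v is (-3,2).
General solution: e^(-3t)[C_1·v + C_2·(t·v + w)].

u(t) = C_1e^(-3t) + C_2te^(-3t) - 3C_2e^(-3t), v(t) = -C_1e^(-3t) - C_2te^(-3t) + 2C_2e^(-3t)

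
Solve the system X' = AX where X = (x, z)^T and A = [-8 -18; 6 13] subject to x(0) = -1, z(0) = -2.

Coefficient matrix A = [[-8, -18], [6, 13]].
Characteristic polynomial det(A - λI) = λ^2 - 5λ + 4 = 0.
Eigenvalues λ = 4, 1.
For λ=4: (A-λI) row 1 is [-12, -18], so an eigenvector is (3, -2).
For λ=1: (A-λI) row 1 is [-9, -18], so an eigenvector is (2, -1).
General solution: c_1e^(4t)(3,-2) + c_2e^(t)(2,-1).
Applying x(0)=-1, z(0)=-2 gives c_1=5, c_2=-8.

x(t) = 15e^(4t) - 16e^(t), z(t) = -10e^(4t) + 8e^(t)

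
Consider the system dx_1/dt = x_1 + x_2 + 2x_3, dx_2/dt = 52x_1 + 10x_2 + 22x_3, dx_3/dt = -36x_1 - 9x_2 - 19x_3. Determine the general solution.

Coefficient matrix A = [[1, 1, 2], [52, 10, 22], [-36, -9, -19]].
det(A - λI) = 0 gives eigenvalues λ = -4, -3, -1.
For λ=-4: eigenvector (1,1,-3).
For λ=-3: eigenvector (1,-4,0).
For λ=-1: eigenvector (0,2,-1).
General solution: K_1e^(-4t)(1,1,-3) + K_2e^(-3t)(1,-4,0) + K_3e^(-t)(0,2,-1).

x_1(t) = K_1e^(-4t) + K_2e^(-3t), x_2(t) = K_1e^(-4t) - 4K_2e^(-3t) + 2K_3e^(-t), x_3(t) = -3K_1e^(-4t) - K_3e^(-t)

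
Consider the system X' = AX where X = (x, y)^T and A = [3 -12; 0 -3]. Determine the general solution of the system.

Coefficient matrix A = [[3, -12], [0, -3]].
Characteristic polynomial det(A - λI) = λ^2 - 9 = 0.
Eigenvalues λ = 3, -3.
For λ=3: (A-λI) row 1 is [0, -12], so an eigenvector is (-1, 0).
For λ=-3: (A-λI) row 1 is [6, -12], so an eigenvector is (2, 1).
General solution: c_1e^(3t)(-1,0) + c_2e^(-3t)(2,1).

x(t) = -c_1e^(3t) + 2c_2e^(-3t), y(t) = c_2e^(-3t)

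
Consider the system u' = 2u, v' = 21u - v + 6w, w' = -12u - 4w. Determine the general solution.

u(t) = C_1e^(2t), v(t) = 3C_1e^(2t) + C_2e^(-t) - 2C_3e^(-4t), w(t) = -2C_1e^(2t) + C_3e^(-4t)

Coefficient matrix A = [[2, 0, 0], [21, -1, 6], [-12, 0, -4]].
det(A - λI) = 0 gives eigenvalues λ = 2, -1, -4.
For λ=2: eigenvector (1,3,-2).
For λ=-1: eigenvector (0,1,0).
For λ=-4: eigenvector (0,-2,1).
General solution: C_1e^(2t)(1,3,-2) + C_2e^(-t)(0,1,0) + C_3e^(-4t)(0,-2,1).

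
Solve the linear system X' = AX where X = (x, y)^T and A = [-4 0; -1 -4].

x(t) = c_2e^(-4t), y(t) = -c_1e^(-4t) - c_2te^(-4t)

Coefficient matrix A = [[-4, 0], [-1, -4]].
Characteristic polynomial det(A - λI) = λ^2 + 8λ + 16 = 0.
Single eigenvalue λ = -4 with algebraic multiplicity 2.
Eigenvector v = (0,-1); generalized eigenvector w with (A-λI)w=v is (1,0).
General solution: e^(-4t)[c_1·v + c_2·(t·v + w)].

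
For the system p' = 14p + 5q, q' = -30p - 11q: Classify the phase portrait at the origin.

A = [[14,5],[-30,-11]]; det(A-λI) = λ^2 - 3λ - 4.
λ = -1, 4: opposite signs.

saddle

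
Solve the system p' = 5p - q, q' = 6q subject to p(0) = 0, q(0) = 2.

p(t) = -2e^(6t) + 2e^(5t), q(t) = 2e^(6t)

Coefficient matrix A = [[5, -1], [0, 6]].
Characteristic polynomial det(A - λI) = λ^2 - 11λ + 30 = 0.
Eigenvalues λ = 6, 5.
For λ=6: (A-λI) row 1 is [-1, -1], so an eigenvector is (-1, 1).
For λ=5: (A-λI) row 1 is [0, -1], so an eigenvector is (1, 0).
General solution: c_1e^(6t)(-1,1) + c_2e^(5t)(1,0).
Applying p(0)=0, q(0)=2 gives c_1=2, c_2=2.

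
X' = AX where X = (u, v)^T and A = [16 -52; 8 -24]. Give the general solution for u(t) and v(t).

Coefficient matrix A = [[16, -52], [8, -24]].
Characteristic polynomial det(A - λI) = λ^2 + 8λ + 32 = 0.
Eigenvalues λ = -4 ± 4i (complex conjugate pair).
For λ=-4+4i: an eigenvector is (2,1) - i(-3,-1) = (2 + 3i, 1 + i).
A real fundamental pair from Re and Im of e^((-4+4i)t)v: X_1 = e^(-4t)(cos(4t)·(2,1) + sin(4t)·(-3,-1)), X_2 = e^(-4t)(sin(4t)·(2,1) - cos(4t)·(-3,-1)).
General solution: C_1X_1 + C_2X_2.

u(t) = -3C_1e^(-4t)sin(4t) + 2C_1e^(-4t)cos(4t) + 2C_2e^(-4t)sin(4t) + 3C_2e^(-4t)cos(4t), v(t) = -C_1e^(-4t)sin(4t) + C_1e^(-4t)cos(4t) + C_2e^(-4t)sin(4t) + C_2e^(-4t)cos(4t)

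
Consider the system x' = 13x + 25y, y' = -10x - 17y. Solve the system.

x(t) = K_1e^(-2t)sin(5t) + 2K_1e^(-2t)cos(5t) + 2K_2e^(-2t)sin(5t) - K_2e^(-2t)cos(5t), y(t) = -K_1e^(-2t)sin(5t) - K_1e^(-2t)cos(5t) - K_2e^(-2t)sin(5t) + K_2e^(-2t)cos(5t)

Coefficient matrix A = [[13, 25], [-10, -17]].
Characteristic polynomial det(A - λI) = λ^2 + 4λ + 29 = 0.
Eigenvalues λ = -2 ± 5i (complex conjugate pair).
For λ=-2+5i: an eigenvector is (2,-1) - i(1,-1) = (2 - i, -1 + i).
A real fundamental pair from Re and Im of e^((-2+5i)t)v: X_1 = e^(-2t)(cos(5t)·(2,-1) + sin(5t)·(1,-1)), X_2 = e^(-2t)(sin(5t)·(2,-1) - cos(5t)·(1,-1)).
General solution: K_1X_1 + K_2X_2.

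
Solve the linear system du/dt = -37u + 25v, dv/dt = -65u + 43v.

Coefficient matrix A = [[-37, 25], [-65, 43]].
Characteristic polynomial det(A - λI) = λ^2 - 6λ + 34 = 0.
Eigenvalues λ = 3 ± 5i (complex conjugate pair).
For λ=3+5i: an eigenvector is (-1,-2) - i(-2,-3) = (-1 + 2i, -2 + 3i).
A real fundamental pair from Re and Im of e^((3+5i)t)v: X_1 = e^(3t)(cos(5t)·(-1,-2) + sin(5t)·(-2,-3)), X_2 = e^(3t)(sin(5t)·(-1,-2) - cos(5t)·(-2,-3)).
General solution: K_1X_1 + K_2X_2.

u(t) = -2K_1e^(3t)sin(5t) - K_1e^(3t)cos(5t) - K_2e^(3t)sin(5t) + 2K_2e^(3t)cos(5t), v(t) = -3K_1e^(3t)sin(5t) - 2K_1e^(3t)cos(5t) - 2K_2e^(3t)sin(5t) + 3K_2e^(3t)cos(5t)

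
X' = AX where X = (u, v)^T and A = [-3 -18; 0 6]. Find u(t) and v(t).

u(t) = -K_1e^(-3t) - 2K_2e^(6t), v(t) = K_2e^(6t)

Coefficient matrix A = [[-3, -18], [0, 6]].
Characteristic polynomial det(A - λI) = λ^2 - 3λ - 18 = 0.
Eigenvalues λ = -3, 6.
For λ=-3: (A-λI) row 1 is [0, -18], so an eigenvector is (-1, 0).
For λ=6: (A-λI) row 1 is [-9, -18], so an eigenvector is (-2, 1).
General solution: K_1e^(-3t)(-1,0) + K_2e^(6t)(-2,1).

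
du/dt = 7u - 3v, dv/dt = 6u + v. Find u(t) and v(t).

u(t) = C_1e^(4t)sin(3t) - C_2e^(4t)cos(3t), v(t) = C_1e^(4t)sin(3t) - C_1e^(4t)cos(3t) - C_2e^(4t)sin(3t) - C_2e^(4t)cos(3t)

Coefficient matrix A = [[7, -3], [6, 1]].
Characteristic polynomial det(A - λI) = λ^2 - 8λ + 25 = 0.
Eigenvalues λ = 4 ± 3i (complex conjugate pair).
For λ=4+3i: an eigenvector is (0,-1) - i(1,1) = (0 - i, -1 - i).
A real fundamental pair from Re and Im of e^((4+3i)t)v: X_1 = e^(4t)(cos(3t)·(0,-1) + sin(3t)·(1,1)), X_2 = e^(4t)(sin(3t)·(0,-1) - cos(3t)·(1,1)).
General solution: C_1X_1 + C_2X_2.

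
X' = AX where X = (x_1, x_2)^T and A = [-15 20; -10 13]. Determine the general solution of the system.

Coefficient matrix A = [[-15, 20], [-10, 13]].
Characteristic polynomial det(A - λI) = λ^2 + 2λ + 5 = 0.
Eigenvalues λ = -1 ± 2i (complex conjugate pair).
For λ=-1+2i: an eigenvector is (-1,-1) - i(-3,-2) = (-1 + 3i, -1 + 2i).
A real fundamental pair from Re and Im of e^((-1+2i)t)v: X_1 = e^(-t)(cos(2t)·(-1,-1) + sin(2t)·(-3,-2)), X_2 = e^(-t)(sin(2t)·(-1,-1) - cos(2t)·(-3,-2)).
General solution: C_1X_1 + C_2X_2.

x_1(t) = -3C_1e^(-t)sin(2t) - C_1e^(-t)cos(2t) - C_2e^(-t)sin(2t) + 3C_2e^(-t)cos(2t), x_2(t) = -2C_1e^(-t)sin(2t) - C_1e^(-t)cos(2t) - C_2e^(-t)sin(2t) + 2C_2e^(-t)cos(2t)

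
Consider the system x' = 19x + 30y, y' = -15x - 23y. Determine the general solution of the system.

x(t) = -K_1e^(-2t)sin(3t) - 3K_1e^(-2t)cos(3t) - 3K_2e^(-2t)sin(3t) + K_2e^(-2t)cos(3t), y(t) = K_1e^(-2t)sin(3t) + 2K_1e^(-2t)cos(3t) + 2K_2e^(-2t)sin(3t) - K_2e^(-2t)cos(3t)

Coefficient matrix A = [[19, 30], [-15, -23]].
Characteristic polynomial det(A - λI) = λ^2 + 4λ + 13 = 0.
Eigenvalues λ = -2 ± 3i (complex conjugate pair).
For λ=-2+3i: an eigenvector is (-3,2) - i(-1,1) = (-3 + i, 2 - i).
A real fundamental pair from Re and Im of e^((-2+3i)t)v: X_1 = e^(-2t)(cos(3t)·(-3,2) + sin(3t)·(-1,1)), X_2 = e^(-2t)(sin(3t)·(-3,2) - cos(3t)·(-1,1)).
General solution: K_1X_1 + K_2X_2.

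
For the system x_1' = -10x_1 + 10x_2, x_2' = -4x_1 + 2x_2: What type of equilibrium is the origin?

stable spiral

A = [[-10,10],[-4,2]]; det(A-λI) = λ^2 + 8λ + 20.
λ = -4 ± 2i: negative real part.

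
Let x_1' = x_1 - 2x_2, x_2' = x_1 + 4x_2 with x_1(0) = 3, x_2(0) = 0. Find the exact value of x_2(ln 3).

54

A = [[1,-2],[1,4]]; eigenvalues λ = 2, 3.
Eigenvectors: (2,-1) for λ=2, (1,-1) for λ=3.
From the initial condition, c_1 = 3, c_2 = -3.
x_2(ln 3) = (3)(3^2)(-1) + (-3)(3^3)(-1) = 54.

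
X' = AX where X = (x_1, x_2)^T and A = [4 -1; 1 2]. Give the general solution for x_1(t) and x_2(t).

Coefficient matrix A = [[4, -1], [1, 2]].
Characteristic polynomial det(A - λI) = λ^2 - 6λ + 9 = 0.
Single eigenvalue λ = 3 with algebraic multiplicity 2.
Eigenvector v = (1,1); generalized eigenvector w with (A-λI)w=v is (3,2).
General solution: e^(3t)[C_1·v + C_2·(t·v + w)].

x_1(t) = C_1e^(3t) + C_2te^(3t) + 3C_2e^(3t), x_2(t) = C_1e^(3t) + C_2te^(3t) + 2C_2e^(3t)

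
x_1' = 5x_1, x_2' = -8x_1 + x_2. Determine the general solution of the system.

Coefficient matrix A = [[5, 0], [-8, 1]].
Characteristic polynomial det(A - λI) = λ^2 - 6λ + 5 = 0.
Eigenvalues λ = 5, 1.
For λ=5: (A-λI) row 2 is [-8, -4], so an eigenvector is (1, -2).
For λ=1: (A-λI) row 1 is [4, 0], so an eigenvector is (0, 1).
General solution: K_1e^(5t)(1,-2) + K_2e^(t)(0,1).

x_1(t) = K_1e^(5t), x_2(t) = -2K_1e^(5t) + K_2e^(t)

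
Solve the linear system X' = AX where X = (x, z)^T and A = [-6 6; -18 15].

x(t) = -C_1e^(6t) - 2C_2e^(3t), z(t) = -2C_1e^(6t) - 3C_2e^(3t)

Coefficient matrix A = [[-6, 6], [-18, 15]].
Characteristic polynomial det(A - λI) = λ^2 - 9λ + 18 = 0.
Eigenvalues λ = 6, 3.
For λ=6: (A-λI) row 1 is [-12, 6], so an eigenvector is (-1, -2).
For λ=3: (A-λI) row 1 is [-9, 6], so an eigenvector is (-2, -3).
General solution: C_1e^(6t)(-1,-2) + C_2e^(3t)(-2,-3).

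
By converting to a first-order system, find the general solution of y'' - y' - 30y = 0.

y(t) = K_1e^(6t) + K_2e^(-5t)

Let x_1 = y, x_2 = y'. Then x_1' = x_2 and x_2' = 30x_1 + x_2.
A = [[0,1],[30,1]]; det(A-λI) = λ^2 - λ - 30.
Eigenvalues λ = 6, -5 with eigenvectors (1,6), (1,-5).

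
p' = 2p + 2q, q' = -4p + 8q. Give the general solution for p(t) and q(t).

Coefficient matrix A = [[2, 2], [-4, 8]].
Characteristic polynomial det(A - λI) = λ^2 - 10λ + 24 = 0.
Eigenvalues λ = 4, 6.
For λ=4: (A-λI) row 1 is [-2, 2], so an eigenvector is (-1, -1).
For λ=6: (A-λI) row 1 is [-4, 2], so an eigenvector is (1, 2).
General solution: c_1e^(4t)(-1,-1) + c_2e^(6t)(1,2).

p(t) = -c_1e^(4t) + c_2e^(6t), q(t) = -c_1e^(4t) + 2c_2e^(6t)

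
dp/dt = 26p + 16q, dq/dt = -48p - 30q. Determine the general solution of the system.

p(t) = 2c_1e^(2t) + c_2e^(-6t), q(t) = -3c_1e^(2t) - 2c_2e^(-6t)

Coefficient matrix A = [[26, 16], [-48, -30]].
Characteristic polynomial det(A - λI) = λ^2 + 4λ - 12 = 0.
Eigenvalues λ = 2, -6.
For λ=2: (A-λI) row 1 is [24, 16], so an eigenvector is (2, -3).
For λ=-6: (A-λI) row 1 is [32, 16], so an eigenvector is (1, -2).
General solution: c_1e^(2t)(2,-3) + c_2e^(-6t)(1,-2).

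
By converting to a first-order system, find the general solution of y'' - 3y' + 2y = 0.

y(t) = K_1e^(2t) + K_2e^(t)

Let x_1 = y, x_2 = y'. Then x_1' = x_2 and x_2' = -2x_1 + 3x_2.
A = [[0,1],[-2,3]]; det(A-λI) = λ^2 - 3λ + 2.
Eigenvalues λ = 2, 1 with eigenvectors (1,2), (1,1).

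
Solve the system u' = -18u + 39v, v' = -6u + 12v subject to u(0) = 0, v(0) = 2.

Coefficient matrix A = [[-18, 39], [-6, 12]].
Characteristic polynomial det(A - λI) = λ^2 + 6λ + 18 = 0.
Eigenvalues λ = -3 ± 3i (complex conjugate pair).
For λ=-3+3i: an eigenvector is (3,1) - i(-2,-1) = (3 + 2i, 1 + i).
A real fundamental pair from Re and Im of e^((-3+3i)t)v: X_1 = e^(-3t)(cos(3t)·(3,1) + sin(3t)·(-2,-1)), X_2 = e^(-3t)(sin(3t)·(3,1) - cos(3t)·(-2,-1)).
General solution: K_1X_1 + K_2X_2.
Applying u(0)=0, v(0)=2 gives K_1=-4, K_2=6.

u(t) = 26e^(-3t)sin(3t), v(t) = 10e^(-3t)sin(3t) + 2e^(-3t)cos(3t)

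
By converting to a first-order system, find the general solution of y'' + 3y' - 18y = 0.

y(t) = C_1e^(-6t) + C_2e^(3t)

Let x_1 = y, x_2 = y'. Then x_1' = x_2 and x_2' = 18x_1 - 3x_2.
A = [[0,1],[18,-3]]; det(A-λI) = λ^2 + 3λ - 18.
Eigenvalues λ = -6, 3 with eigenvectors (1,-6), (1,3).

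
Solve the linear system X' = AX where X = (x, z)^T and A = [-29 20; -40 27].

x(t) = -C_1e^(-t)sin(4t) - 2C_1e^(-t)cos(4t) - 2C_2e^(-t)sin(4t) + C_2e^(-t)cos(4t), z(t) = -C_1e^(-t)sin(4t) - 3C_1e^(-t)cos(4t) - 3C_2e^(-t)sin(4t) + C_2e^(-t)cos(4t)

Coefficient matrix A = [[-29, 20], [-40, 27]].
Characteristic polynomial det(A - λI) = λ^2 + 2λ + 17 = 0.
Eigenvalues λ = -1 ± 4i (complex conjugate pair).
For λ=-1+4i: an eigenvector is (-2,-3) - i(-1,-1) = (-2 + i, -3 + i).
A real fundamental pair from Re and Im of e^((-1+4i)t)v: X_1 = e^(-t)(cos(4t)·(-2,-3) + sin(4t)·(-1,-1)), X_2 = e^(-t)(sin(4t)·(-2,-3) - cos(4t)·(-1,-1)).
General solution: C_1X_1 + C_2X_2.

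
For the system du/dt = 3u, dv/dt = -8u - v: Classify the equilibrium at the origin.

A = [[3,0],[-8,-1]]; det(A-λI) = λ^2 - 2λ - 3.
λ = 3, -1: opposite signs.

saddle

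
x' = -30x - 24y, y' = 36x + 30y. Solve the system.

x(t) = C_1e^(-6t) - 2C_2e^(6t), y(t) = -C_1e^(-6t) + 3C_2e^(6t)

Coefficient matrix A = [[-30, -24], [36, 30]].
Characteristic polynomial det(A - λI) = λ^2 - 36 = 0.
Eigenvalues λ = -6, 6.
For λ=-6: (A-λI) row 1 is [-24, -24], so an eigenvector is (1, -1).
For λ=6: (A-λI) row 1 is [-36, -24], so an eigenvector is (-2, 3).
General solution: C_1e^(-6t)(1,-1) + C_2e^(6t)(-2,3).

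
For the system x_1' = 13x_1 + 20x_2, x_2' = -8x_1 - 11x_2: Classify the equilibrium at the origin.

A = [[13,20],[-8,-11]]; det(A-λI) = λ^2 - 2λ + 17.
λ = 1 ± 4i: positive real part.

unstable spiral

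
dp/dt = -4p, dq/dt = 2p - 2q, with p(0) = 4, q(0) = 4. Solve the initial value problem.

p(t) = 4e^(-4t), q(t) = 8e^(-2t) - 4e^(-4t)

Coefficient matrix A = [[-4, 0], [2, -2]].
Characteristic polynomial det(A - λI) = λ^2 + 6λ + 8 = 0.
Eigenvalues λ = -4, -2.
For λ=-4: (A-λI) row 2 is [2, 2], so an eigenvector is (-1, 1).
For λ=-2: (A-λI) row 1 is [-2, 0], so an eigenvector is (0, 1).
General solution: c_1e^(-4t)(-1,1) + c_2e^(-2t)(0,1).
Applying p(0)=4, q(0)=4 gives c_1=-4, c_2=8.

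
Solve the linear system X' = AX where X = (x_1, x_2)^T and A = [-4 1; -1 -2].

x_1(t) = K_1e^(-3t) + K_2te^(-3t) - 2K_2e^(-3t), x_2(t) = K_1e^(-3t) + K_2te^(-3t) - K_2e^(-3t)

Coefficient matrix A = [[-4, 1], [-1, -2]].
Characteristic polynomial det(A - λI) = λ^2 + 6λ + 9 = 0.
Single eigenvalue λ = -3 with algebraic multiplicity 2.
Eigenvector v = (1,1); generalized eigenvector w with (A-λI)w=v is (-2,-1).
General solution: e^(-3t)[K_1·v + K_2·(t·v + w)].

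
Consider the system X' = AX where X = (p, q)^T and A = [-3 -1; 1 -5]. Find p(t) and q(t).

p(t) = -c_1e^(-4t) - c_2te^(-4t) + c_2e^(-4t), q(t) = -c_1e^(-4t) - c_2te^(-4t) + 2c_2e^(-4t)

Coefficient matrix A = [[-3, -1], [1, -5]].
Characteristic polynomial det(A - λI) = λ^2 + 8λ + 16 = 0.
Single eigenvalue λ = -4 with algebraic multiplicity 2.
Eigenvector v = (-1,-1); generalized eigenvector w with (A-λI)w=v is (1,2).
General solution: e^(-4t)[c_1·v + c_2·(t·v + w)].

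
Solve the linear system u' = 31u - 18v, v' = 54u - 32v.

u(t) = 2C_1e^(4t) - C_2e^(-5t), v(t) = 3C_1e^(4t) - 2C_2e^(-5t)

Coefficient matrix A = [[31, -18], [54, -32]].
Characteristic polynomial det(A - λI) = λ^2 + λ - 20 = 0.
Eigenvalues λ = 4, -5.
For λ=4: (A-λI) row 1 is [27, -18], so an eigenvector is (2, 3).
For λ=-5: (A-λI) row 1 is [36, -18], so an eigenvector is (-1, -2).
General solution: C_1e^(4t)(2,3) + C_2e^(-5t)(-1,-2).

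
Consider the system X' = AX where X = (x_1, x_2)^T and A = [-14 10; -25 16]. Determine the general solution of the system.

Coefficient matrix A = [[-14, 10], [-25, 16]].
Characteristic polynomial det(A - λI) = λ^2 - 2λ + 26 = 0.
Eigenvalues λ = 1 ± 5i (complex conjugate pair).
For λ=1+5i: an eigenvector is (-1,-1) - i(1,2) = (-1 - i, -1 - 2i).
A real fundamental pair from Re and Im of e^((1+5i)t)v: X_1 = e^(t)(cos(5t)·(-1,-1) + sin(5t)·(1,2)), X_2 = e^(t)(sin(5t)·(-1,-1) - cos(5t)·(1,2)).
General solution: c_1X_1 + c_2X_2.

x_1(t) = c_1e^(t)sin(5t) - c_1e^(t)cos(5t) - c_2e^(t)sin(5t) - c_2e^(t)cos(5t), x_2(t) = 2c_1e^(t)sin(5t) - c_1e^(t)cos(5t) - c_2e^(t)sin(5t) - 2c_2e^(t)cos(5t)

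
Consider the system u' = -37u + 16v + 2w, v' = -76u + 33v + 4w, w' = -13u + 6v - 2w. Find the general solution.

Coefficient matrix A = [[-37, 16, 2], [-76, 33, 4], [-13, 6, -2]].
det(A - λI) = 0 gives eigenvalues λ = -3, 1, -4.
For λ=-3: eigenvector (-1,-2,-1).
For λ=1: eigenvector (3,7,1).
For λ=-4: eigenvector (2,4,1).
General solution: K_1e^(-3t)(-1,-2,-1) + K_2e^(t)(3,7,1) + K_3e^(-4t)(2,4,1).

u(t) = -K_1e^(-3t) + 3K_2e^(t) + 2K_3e^(-4t), v(t) = -2K_1e^(-3t) + 7K_2e^(t) + 4K_3e^(-4t), w(t) = -K_1e^(-3t) + K_2e^(t) + K_3e^(-4t)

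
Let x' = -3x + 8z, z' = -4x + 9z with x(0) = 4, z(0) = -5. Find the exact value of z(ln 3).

A = [[-3,8],[-4,9]]; eigenvalues λ = 1, 5.
Eigenvectors: (2,1) for λ=1, (1,1) for λ=5.
From the initial condition, c_1 = 9, c_2 = -14.
z(ln 3) = (9)(3^1)(1) + (-14)(3^5)(1) = -3375.

-3375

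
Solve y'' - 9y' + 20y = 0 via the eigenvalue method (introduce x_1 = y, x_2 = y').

Let x_1 = y, x_2 = y'. Then x_1' = x_2 and x_2' = -20x_1 + 9x_2.
A = [[0,1],[-20,9]]; det(A-λI) = λ^2 - 9λ + 20.
Eigenvalues λ = 5, 4 with eigenvectors (1,5), (1,4).

y(t) = C_1e^(5t) + C_2e^(4t)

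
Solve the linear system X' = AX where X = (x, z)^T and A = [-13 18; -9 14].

Coefficient matrix A = [[-13, 18], [-9, 14]].
Characteristic polynomial det(A - λI) = λ^2 - λ - 20 = 0.
Eigenvalues λ = -4, 5.
For λ=-4: (A-λI) row 1 is [-9, 18], so an eigenvector is (2, 1).
For λ=5: (A-λI) row 1 is [-18, 18], so an eigenvector is (-1, -1).
General solution: c_1e^(-4t)(2,1) + c_2e^(5t)(-1,-1).

x(t) = 2c_1e^(-4t) - c_2e^(5t), z(t) = c_1e^(-4t) - c_2e^(5t)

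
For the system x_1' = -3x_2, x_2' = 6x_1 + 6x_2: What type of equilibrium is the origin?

unstable spiral

A = [[0,-3],[6,6]]; det(A-λI) = λ^2 - 6λ + 18.
λ = 3 ± 3i: positive real part.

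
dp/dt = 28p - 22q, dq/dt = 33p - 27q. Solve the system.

Coefficient matrix A = [[28, -22], [33, -27]].
Characteristic polynomial det(A - λI) = λ^2 - λ - 30 = 0.
Eigenvalues λ = 6, -5.
For λ=6: (A-λI) row 1 is [22, -22], so an eigenvector is (-1, -1).
For λ=-5: (A-λI) row 1 is [33, -22], so an eigenvector is (2, 3).
General solution: c_1e^(6t)(-1,-1) + c_2e^(-5t)(2,3).

p(t) = -c_1e^(6t) + 2c_2e^(-5t), q(t) = -c_1e^(6t) + 3c_2e^(-5t)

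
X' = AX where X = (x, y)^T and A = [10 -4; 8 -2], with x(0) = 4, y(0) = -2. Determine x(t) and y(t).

x(t) = 10e^(6t) - 6e^(2t), y(t) = 10e^(6t) - 12e^(2t)

Coefficient matrix A = [[10, -4], [8, -2]].
Characteristic polynomial det(A - λI) = λ^2 - 8λ + 12 = 0.
Eigenvalues λ = 6, 2.
For λ=6: (A-λI) row 1 is [4, -4], so an eigenvector is (-1, -1).
For λ=2: (A-λI) row 1 is [8, -4], so an eigenvector is (1, 2).
General solution: K_1e^(6t)(-1,-1) + K_2e^(2t)(1,2).
Applying x(0)=4, y(0)=-2 gives K_1=-10, K_2=-6.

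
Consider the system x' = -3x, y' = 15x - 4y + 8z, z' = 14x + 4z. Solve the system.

Coefficient matrix A = [[-3, 0, 0], [15, -4, 8], [14, 0, 4]].
det(A - λI) = 0 gives eigenvalues λ = -3, -4, 4.
For λ=-3: eigenvector (1,-1,-2).
For λ=-4: eigenvector (0,1,0).
For λ=4: eigenvector (0,1,1).
General solution: c_1e^(-3t)(1,-1,-2) + c_2e^(-4t)(0,1,0) + c_3e^(4t)(0,1,1).

x(t) = c_1e^(-3t), y(t) = -c_1e^(-3t) + c_2e^(-4t) + c_3e^(4t), z(t) = -2c_1e^(-3t) + c_3e^(4t)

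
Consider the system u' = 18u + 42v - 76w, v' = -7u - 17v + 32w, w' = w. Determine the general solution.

u(t) = 3C_1e^(4t) - 2C_2e^(-3t) + 2C_3e^(t), v(t) = -C_1e^(4t) + C_2e^(-3t) + C_3e^(t), w(t) = C_3e^(t)

Coefficient matrix A = [[18, 42, -76], [-7, -17, 32], [0, 0, 1]].
det(A - λI) = 0 gives eigenvalues λ = 4, -3, 1.
For λ=4: eigenvector (3,-1,0).
For λ=-3: eigenvector (-2,1,0).
For λ=1: eigenvector (2,1,1).
General solution: C_1e^(4t)(3,-1,0) + C_2e^(-3t)(-2,1,0) + C_3e^(t)(2,1,1).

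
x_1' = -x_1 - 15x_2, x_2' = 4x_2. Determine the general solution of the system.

x_1(t) = 3c_1e^(4t) + c_2e^(-t), x_2(t) = -c_1e^(4t)

Coefficient matrix A = [[-1, -15], [0, 4]].
Characteristic polynomial det(A - λI) = λ^2 - 3λ - 4 = 0.
Eigenvalues λ = 4, -1.
For λ=4: (A-λI) row 1 is [-5, -15], so an eigenvector is (3, -1).
For λ=-1: (A-λI) row 1 is [0, -15], so an eigenvector is (1, 0).
General solution: c_1e^(4t)(3,-1) + c_2e^(-t)(1,0).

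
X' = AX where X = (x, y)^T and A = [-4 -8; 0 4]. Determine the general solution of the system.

Coefficient matrix A = [[-4, -8], [0, 4]].
Characteristic polynomial det(A - λI) = λ^2 - 16 = 0.
Eigenvalues λ = 4, -4.
For λ=4: (A-λI) row 1 is [-8, -8], so an eigenvector is (1, -1).
For λ=-4: (A-λI) row 1 is [0, -8], so an eigenvector is (-1, 0).
General solution: c_1e^(4t)(1,-1) + c_2e^(-4t)(-1,0).

x(t) = c_1e^(4t) - c_2e^(-4t), y(t) = -c_1e^(4t)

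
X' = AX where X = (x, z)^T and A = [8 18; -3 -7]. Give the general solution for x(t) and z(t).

Coefficient matrix A = [[8, 18], [-3, -7]].
Characteristic polynomial det(A - λI) = λ^2 - λ - 2 = 0.
Eigenvalues λ = 2, -1.
For λ=2: (A-λI) row 1 is [6, 18], so an eigenvector is (3, -1).
For λ=-1: (A-λI) row 1 is [9, 18], so an eigenvector is (-2, 1).
General solution: C_1e^(2t)(3,-1) + C_2e^(-t)(-2,1).

x(t) = 3C_1e^(2t) - 2C_2e^(-t), z(t) = -C_1e^(2t) + C_2e^(-t)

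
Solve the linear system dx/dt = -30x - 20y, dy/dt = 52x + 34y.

Coefficient matrix A = [[-30, -20], [52, 34]].
Characteristic polynomial det(A - λI) = λ^2 - 4λ + 20 = 0.
Eigenvalues λ = 2 ± 4i (complex conjugate pair).
For λ=2+4i: an eigenvector is (2,-3) - i(-1,2) = (2 + i, -3 - 2i).
A real fundamental pair from Re and Im of e^((2+4i)t)v: X_1 = e^(2t)(cos(4t)·(2,-3) + sin(4t)·(-1,2)), X_2 = e^(2t)(sin(4t)·(2,-3) - cos(4t)·(-1,2)).
General solution: K_1X_1 + K_2X_2.

x(t) = -K_1e^(2t)sin(4t) + 2K_1e^(2t)cos(4t) + 2K_2e^(2t)sin(4t) + K_2e^(2t)cos(4t), y(t) = 2K_1e^(2t)sin(4t) - 3K_1e^(2t)cos(4t) - 3K_2e^(2t)sin(4t) - 2K_2e^(2t)cos(4t)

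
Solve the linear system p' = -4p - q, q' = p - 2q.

p(t) = -C_1e^(-3t) - C_2te^(-3t) - 2C_2e^(-3t), q(t) = C_1e^(-3t) + C_2te^(-3t) + 3C_2e^(-3t)

Coefficient matrix A = [[-4, -1], [1, -2]].
Characteristic polynomial det(A - λI) = λ^2 + 6λ + 9 = 0.
Single eigenvalue λ = -3 with algebraic multiplicity 2.
Eigenvector v = (-1,1); generalized eigenvector w with (A-λI)w=v is (-2,3).
General solution: e^(-3t)[C_1·v + C_2·(t·v + w)].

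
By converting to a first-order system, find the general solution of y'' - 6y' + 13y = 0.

y(t) = C_1e^(3t)cos(2t) + C_2e^(3t)sin(2t)

Let x_1 = y, x_2 = y'. Then x_1' = x_2 and x_2' = -13x_1 + 6x_2.
A = [[0,1],[-13,6]]; det(A-λI) = λ^2 - 6λ + 13.
Eigenvalues λ = 3 ± 2i.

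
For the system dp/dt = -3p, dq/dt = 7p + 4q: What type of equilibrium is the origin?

saddle

A = [[-3,0],[7,4]]; det(A-λI) = λ^2 - λ - 12.
λ = -3, 4: opposite signs.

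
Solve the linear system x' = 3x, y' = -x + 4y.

x(t) = -c_2e^(3t), y(t) = c_1e^(4t) - c_2e^(3t)

Coefficient matrix A = [[3, 0], [-1, 4]].
Characteristic polynomial det(A - λI) = λ^2 - 7λ + 12 = 0.
Eigenvalues λ = 4, 3.
For λ=4: (A-λI) row 1 is [-1, 0], so an eigenvector is (0, 1).
For λ=3: (A-λI) row 2 is [-1, 1], so an eigenvector is (-1, -1).
General solution: c_1e^(4t)(0,1) + c_2e^(3t)(-1,-1).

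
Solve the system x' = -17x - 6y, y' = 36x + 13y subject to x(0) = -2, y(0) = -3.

Coefficient matrix A = [[-17, -6], [36, 13]].
Characteristic polynomial det(A - λI) = λ^2 + 4λ - 5 = 0.
Eigenvalues λ = -5, 1.
For λ=-5: (A-λI) row 1 is [-12, -6], so an eigenvector is (1, -2).
For λ=1: (A-λI) row 1 is [-18, -6], so an eigenvector is (1, -3).
General solution: K_1e^(-5t)(1,-2) + K_2e^(t)(1,-3).
Applying x(0)=-2, y(0)=-3 gives K_1=-9, K_2=7.

x(t) = 7e^(t) - 9e^(-5t), y(t) = -21e^(t) + 18e^(-5t)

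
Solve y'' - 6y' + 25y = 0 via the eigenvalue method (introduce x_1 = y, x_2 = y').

y(t) = K_1e^(3t)cos(4t) + K_2e^(3t)sin(4t)

Let x_1 = y, x_2 = y'. Then x_1' = x_2 and x_2' = -25x_1 + 6x_2.
A = [[0,1],[-25,6]]; det(A-λI) = λ^2 - 6λ + 25.
Eigenvalues λ = 3 ± 4i.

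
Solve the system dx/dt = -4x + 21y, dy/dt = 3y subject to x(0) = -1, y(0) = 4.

x(t) = 12e^(3t) - 13e^(-4t), y(t) = 4e^(3t)

Coefficient matrix A = [[-4, 21], [0, 3]].
Characteristic polynomial det(A - λI) = λ^2 + λ - 12 = 0.
Eigenvalues λ = 3, -4.
For λ=3: (A-λI) row 1 is [-7, 21], so an eigenvector is (-3, -1).
For λ=-4: (A-λI) row 1 is [0, 21], so an eigenvector is (1, 0).
General solution: c_1e^(3t)(-3,-1) + c_2e^(-4t)(1,0).
Applying x(0)=-1, y(0)=4 gives c_1=-4, c_2=-13.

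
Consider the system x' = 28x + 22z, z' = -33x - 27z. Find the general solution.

x(t) = -K_1e^(6t) - 2K_2e^(-5t), z(t) = K_1e^(6t) + 3K_2e^(-5t)

Coefficient matrix A = [[28, 22], [-33, -27]].
Characteristic polynomial det(A - λI) = λ^2 - λ - 30 = 0.
Eigenvalues λ = 6, -5.
For λ=6: (A-λI) row 1 is [22, 22], so an eigenvector is (-1, 1).
For λ=-5: (A-λI) row 1 is [33, 22], so an eigenvector is (-2, 3).
General solution: K_1e^(6t)(-1,1) + K_2e^(-5t)(-2,3).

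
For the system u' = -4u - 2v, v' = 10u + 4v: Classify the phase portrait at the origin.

center

A = [[-4,-2],[10,4]]; det(A-λI) = λ^2 + 4.
λ = 0 ± 2i: zero real part.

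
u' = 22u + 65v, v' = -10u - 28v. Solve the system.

Coefficient matrix A = [[22, 65], [-10, -28]].
Characteristic polynomial det(A - λI) = λ^2 + 6λ + 34 = 0.
Eigenvalues λ = -3 ± 5i (complex conjugate pair).
For λ=-3+5i: an eigenvector is (-2,1) - i(3,-1) = (-2 - 3i, 1 + i).
A real fundamental pair from Re and Im of e^((-3+5i)t)v: X_1 = e^(-3t)(cos(5t)·(-2,1) + sin(5t)·(3,-1)), X_2 = e^(-3t)(sin(5t)·(-2,1) - cos(5t)·(3,-1)).
General solution: c_1X_1 + c_2X_2.

u(t) = 3c_1e^(-3t)sin(5t) - 2c_1e^(-3t)cos(5t) - 2c_2e^(-3t)sin(5t) - 3c_2e^(-3t)cos(5t), v(t) = -c_1e^(-3t)sin(5t) + c_1e^(-3t)cos(5t) + c_2e^(-3t)sin(5t) + c_2e^(-3t)cos(5t)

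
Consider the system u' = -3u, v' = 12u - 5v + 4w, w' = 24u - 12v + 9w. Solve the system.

Coefficient matrix A = [[-3, 0, 0], [12, -5, 4], [24, -12, 9]].
det(A - λI) = 0 gives eigenvalues λ = -3, 1, 3.
For λ=-3: eigenvector (1,-2,-4).
For λ=1: eigenvector (0,2,3).
For λ=3: eigenvector (0,1,2).
General solution: C_1e^(-3t)(1,-2,-4) + C_2e^(t)(0,2,3) + C_3e^(3t)(0,1,2).

u(t) = C_1e^(-3t), v(t) = -2C_1e^(-3t) + 2C_2e^(t) + C_3e^(3t), w(t) = -4C_1e^(-3t) + 3C_2e^(t) + 2C_3e^(3t)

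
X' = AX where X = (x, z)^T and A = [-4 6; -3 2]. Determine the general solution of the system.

x(t) = K_1e^(-t)sin(3t) - K_1e^(-t)cos(3t) - K_2e^(-t)sin(3t) - K_2e^(-t)cos(3t), z(t) = K_1e^(-t)sin(3t) - K_2e^(-t)cos(3t)

Coefficient matrix A = [[-4, 6], [-3, 2]].
Characteristic polynomial det(A - λI) = λ^2 + 2λ + 10 = 0.
Eigenvalues λ = -1 ± 3i (complex conjugate pair).
For λ=-1+3i: an eigenvector is (-1,0) - i(1,1) = (-1 - i, 0 - i).
A real fundamental pair from Re and Im of e^((-1+3i)t)v: X_1 = e^(-t)(cos(3t)·(-1,0) + sin(3t)·(1,1)), X_2 = e^(-t)(sin(3t)·(-1,0) - cos(3t)·(1,1)).
General solution: K_1X_1 + K_2X_2.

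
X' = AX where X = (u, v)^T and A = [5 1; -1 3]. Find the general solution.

u(t) = -C_1e^(4t) - C_2te^(4t), v(t) = C_1e^(4t) + C_2te^(4t) - C_2e^(4t)

Coefficient matrix A = [[5, 1], [-1, 3]].
Characteristic polynomial det(A - λI) = λ^2 - 8λ + 16 = 0.
Single eigenvalue λ = 4 with algebraic multiplicity 2.
Eigenvector v = (-1,1); generalized eigenvector w with (A-λI)w=v is (0,-1).
General solution: e^(4t)[C_1·v + C_2·(t·v + w)].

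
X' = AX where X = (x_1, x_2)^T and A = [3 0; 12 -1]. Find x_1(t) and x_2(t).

x_1(t) = K_2e^(3t), x_2(t) = K_1e^(-t) + 3K_2e^(3t)

Coefficient matrix A = [[3, 0], [12, -1]].
Characteristic polynomial det(A - λI) = λ^2 - 2λ - 3 = 0.
Eigenvalues λ = -1, 3.
For λ=-1: (A-λI) row 1 is [4, 0], so an eigenvector is (0, 1).
For λ=3: (A-λI) row 2 is [12, -4], so an eigenvector is (1, 3).
General solution: K_1e^(-t)(0,1) + K_2e^(3t)(1,3).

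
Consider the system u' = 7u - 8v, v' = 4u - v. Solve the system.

Coefficient matrix A = [[7, -8], [4, -1]].
Characteristic polynomial det(A - λI) = λ^2 - 6λ + 25 = 0.
Eigenvalues λ = 3 ± 4i (complex conjugate pair).
For λ=3+4i: an eigenvector is (1,1) - i(-1,0) = (1 + i, 1).
A real fundamental pair from Re and Im of e^((3+4i)t)v: X_1 = e^(3t)(cos(4t)·(1,1) + sin(4t)·(-1,0)), X_2 = e^(3t)(sin(4t)·(1,1) - cos(4t)·(-1,0)).
General solution: K_1X_1 + K_2X_2.

u(t) = -K_1e^(3t)sin(4t) + K_1e^(3t)cos(4t) + K_2e^(3t)sin(4t) + K_2e^(3t)cos(4t), v(t) = K_1e^(3t)cos(4t) + K_2e^(3t)sin(4t)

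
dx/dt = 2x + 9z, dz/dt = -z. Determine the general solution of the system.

Coefficient matrix A = [[2, 9], [0, -1]].
Characteristic polynomial det(A - λI) = λ^2 - λ - 2 = 0.
Eigenvalues λ = -1, 2.
For λ=-1: (A-λI) row 1 is [3, 9], so an eigenvector is (-3, 1).
For λ=2: (A-λI) row 1 is [0, 9], so an eigenvector is (1, 0).
General solution: K_1e^(-t)(-3,1) + K_2e^(2t)(1,0).

x(t) = -3K_1e^(-t) + K_2e^(2t), z(t) = K_1e^(-t)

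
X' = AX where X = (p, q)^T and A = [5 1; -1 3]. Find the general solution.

p(t) = K_1e^(4t) + K_2te^(4t) + 3K_2e^(4t), q(t) = -K_1e^(4t) - K_2te^(4t) - 2K_2e^(4t)

Coefficient matrix A = [[5, 1], [-1, 3]].
Characteristic polynomial det(A - λI) = λ^2 - 8λ + 16 = 0.
Single eigenvalue λ = 4 with algebraic multiplicity 2.
Eigenvector v = (1,-1); generalized eigenvector w with (A-λI)w=v is (3,-2).
General solution: e^(4t)[K_1·v + K_2·(t·v + w)].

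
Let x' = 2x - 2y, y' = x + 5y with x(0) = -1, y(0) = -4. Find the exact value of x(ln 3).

A = [[2,-2],[1,5]]; eigenvalues λ = 3, 4.
Eigenvectors: (-2,1) for λ=3, (1,-1) for λ=4.
From the initial condition, c_1 = 5, c_2 = 9.
x(ln 3) = (5)(3^3)(-2) + (9)(3^4)(1) = 459.

459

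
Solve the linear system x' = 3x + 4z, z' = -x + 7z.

Coefficient matrix A = [[3, 4], [-1, 7]].
Characteristic polynomial det(A - λI) = λ^2 - 10λ + 25 = 0.
Single eigenvalue λ = 5 with algebraic multiplicity 2.
Eigenvector v = (2,1); generalized eigenvector w with (A-λI)w=v is (-1,0).
General solution: e^(5t)[K_1·v + K_2·(t·v + w)].

x(t) = 2K_1e^(5t) + 2K_2te^(5t) - K_2e^(5t), z(t) = K_1e^(5t) + K_2te^(5t)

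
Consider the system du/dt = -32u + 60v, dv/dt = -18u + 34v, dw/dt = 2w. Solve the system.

Coefficient matrix A = [[-32, 60, 0], [-18, 34, 0], [0, 0, 2]].
det(A - λI) = 0 gives eigenvalues λ = 4, -2, 2.
For λ=4: eigenvector (-5,-3,0).
For λ=-2: eigenvector (2,1,0).
For λ=2: eigenvector (0,0,1).
General solution: C_1e^(4t)(-5,-3,0) + C_2e^(-2t)(2,1,0) + C_3e^(2t)(0,0,1).

u(t) = -5C_1e^(4t) + 2C_2e^(-2t), v(t) = -3C_1e^(4t) + C_2e^(-2t), w(t) = C_3e^(2t)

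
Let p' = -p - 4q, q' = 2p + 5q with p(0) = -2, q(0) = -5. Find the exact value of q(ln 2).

A = [[-1,-4],[2,5]]; eigenvalues λ = 1, 3.
Eigenvectors: (2,-1) for λ=1, (-1,1) for λ=3.
From the initial condition, c_1 = -7, c_2 = -12.
q(ln 2) = (-7)(2^1)(-1) + (-12)(2^3)(1) = -82.

-82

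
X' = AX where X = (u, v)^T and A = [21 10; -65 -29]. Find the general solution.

Coefficient matrix A = [[21, 10], [-65, -29]].
Characteristic polynomial det(A - λI) = λ^2 + 8λ + 41 = 0.
Eigenvalues λ = -4 ± 5i (complex conjugate pair).
For λ=-4+5i: an eigenvector is (1,-2) - i(1,-3) = (1 - i, -2 + 3i).
A real fundamental pair from Re and Im of e^((-4+5i)t)v: X_1 = e^(-4t)(cos(5t)·(1,-2) + sin(5t)·(1,-3)), X_2 = e^(-4t)(sin(5t)·(1,-2) - cos(5t)·(1,-3)).
General solution: K_1X_1 + K_2X_2.

u(t) = K_1e^(-4t)sin(5t) + K_1e^(-4t)cos(5t) + K_2e^(-4t)sin(5t) - K_2e^(-4t)cos(5t), v(t) = -3K_1e^(-4t)sin(5t) - 2K_1e^(-4t)cos(5t) - 2K_2e^(-4t)sin(5t) + 3K_2e^(-4t)cos(5t)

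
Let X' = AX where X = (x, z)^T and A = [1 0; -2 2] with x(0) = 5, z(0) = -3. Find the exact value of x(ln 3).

A = [[1,0],[-2,2]]; eigenvalues λ = 1, 2.
Eigenvectors: (1,2) for λ=1, (0,1) for λ=2.
From the initial condition, c_1 = 5, c_2 = -13.
x(ln 3) = (5)(3^1)(1) + (-13)(3^2)(0) = 15.

15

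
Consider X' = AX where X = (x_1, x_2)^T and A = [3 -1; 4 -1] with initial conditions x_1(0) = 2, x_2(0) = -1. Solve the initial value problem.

Coefficient matrix A = [[3, -1], [4, -1]].
Characteristic polynomial det(A - λI) = λ^2 - 2λ + 1 = 0.
Single eigenvalue λ = 1 with algebraic multiplicity 2.
Eigenvector v = (-1,-2); generalized eigenvector w with (A-λI)w=v is (0,1).
General solution: e^(t)[K_1·v + K_2·(t·v + w)].
Applying x_1(0)=2, x_2(0)=-1 gives K_1=-2, K_2=-5.

x_1(t) = 5te^(t) + 2e^(t), x_2(t) = 10te^(t) - e^(t)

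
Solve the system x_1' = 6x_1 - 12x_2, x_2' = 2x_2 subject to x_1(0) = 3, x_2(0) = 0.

x_1(t) = 3e^(6t), x_2(t) = 0

Coefficient matrix A = [[6, -12], [0, 2]].
Characteristic polynomial det(A - λI) = λ^2 - 8λ + 12 = 0.
Eigenvalues λ = 6, 2.
For λ=6: (A-λI) row 1 is [0, -12], so an eigenvector is (1, 0).
For λ=2: (A-λI) row 1 is [4, -12], so an eigenvector is (-3, -1).
General solution: C_1e^(6t)(1,0) + C_2e^(2t)(-3,-1).
Applying x_1(0)=3, x_2(0)=0 gives C_1=3, C_2=0.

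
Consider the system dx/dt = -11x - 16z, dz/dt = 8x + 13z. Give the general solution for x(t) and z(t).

Coefficient matrix A = [[-11, -16], [8, 13]].
Characteristic polynomial det(A - λI) = λ^2 - 2λ - 15 = 0.
Eigenvalues λ = -3, 5.
For λ=-3: (A-λI) row 1 is [-8, -16], so an eigenvector is (2, -1).
For λ=5: (A-λI) row 1 is [-16, -16], so an eigenvector is (1, -1).
General solution: C_1e^(-3t)(2,-1) + C_2e^(5t)(1,-1).

x(t) = 2C_1e^(-3t) + C_2e^(5t), z(t) = -C_1e^(-3t) - C_2e^(5t)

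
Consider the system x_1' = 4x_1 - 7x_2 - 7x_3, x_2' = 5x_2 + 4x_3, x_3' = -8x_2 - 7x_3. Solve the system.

x_1(t) = c_1e^(4t) + c_3e^(-3t), x_2(t) = c_2e^(t) - c_3e^(-3t), x_3(t) = -c_2e^(t) + 2c_3e^(-3t)

Coefficient matrix A = [[4, -7, -7], [0, 5, 4], [0, -8, -7]].
det(A - λI) = 0 gives eigenvalues λ = 4, 1, -3.
For λ=4: eigenvector (1,0,0).
For λ=1: eigenvector (0,1,-1).
For λ=-3: eigenvector (1,-1,2).
General solution: c_1e^(4t)(1,0,0) + c_2e^(t)(0,1,-1) + c_3e^(-3t)(1,-1,2).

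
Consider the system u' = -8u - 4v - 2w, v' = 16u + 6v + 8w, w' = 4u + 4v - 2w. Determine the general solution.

Coefficient matrix A = [[-8, -4, -2], [16, 6, 8], [4, 4, -2]].
det(A - λI) = 0 gives eigenvalues λ = -2, -4, 2.
For λ=-2: eigenvector (-1,1,1).
For λ=-4: eigenvector (1,0,-2).
For λ=2: eigenvector (-1,2,1).
General solution: c_1e^(-2t)(-1,1,1) + c_2e^(-4t)(1,0,-2) + c_3e^(2t)(-1,2,1).

u(t) = -c_1e^(-2t) + c_2e^(-4t) - c_3e^(2t), v(t) = c_1e^(-2t) + 2c_3e^(2t), w(t) = c_1e^(-2t) - 2c_2e^(-4t) + c_3e^(2t)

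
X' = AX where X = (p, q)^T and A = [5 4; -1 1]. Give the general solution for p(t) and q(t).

p(t) = -2C_1e^(3t) - 2C_2te^(3t) - 3C_2e^(3t), q(t) = C_1e^(3t) + C_2te^(3t) + C_2e^(3t)

Coefficient matrix A = [[5, 4], [-1, 1]].
Characteristic polynomial det(A - λI) = λ^2 - 6λ + 9 = 0.
Single eigenvalue λ = 3 with algebraic multiplicity 2.
Eigenvector v = (-2,1); generalized eigenvector w with (A-λI)w=v is (-3,1).
General solution: e^(3t)[C_1·v + C_2·(t·v + w)].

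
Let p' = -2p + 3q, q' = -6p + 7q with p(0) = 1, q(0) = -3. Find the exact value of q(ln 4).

-2028

A = [[-2,3],[-6,7]]; eigenvalues λ = 4, 1.
Eigenvectors: (-1,-2) for λ=4, (-1,-1) for λ=1.
From the initial condition, c_1 = 4, c_2 = -5.
q(ln 4) = (4)(4^4)(-2) + (-5)(4^1)(-1) = -2028.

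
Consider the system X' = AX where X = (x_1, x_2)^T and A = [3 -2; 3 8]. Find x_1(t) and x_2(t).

x_1(t) = c_1e^(5t) + 2c_2e^(6t), x_2(t) = -c_1e^(5t) - 3c_2e^(6t)

Coefficient matrix A = [[3, -2], [3, 8]].
Characteristic polynomial det(A - λI) = λ^2 - 11λ + 30 = 0.
Eigenvalues λ = 5, 6.
For λ=5: (A-λI) row 1 is [-2, -2], so an eigenvector is (1, -1).
For λ=6: (A-λI) row 1 is [-3, -2], so an eigenvector is (2, -3).
General solution: c_1e^(5t)(1,-1) + c_2e^(6t)(2,-3).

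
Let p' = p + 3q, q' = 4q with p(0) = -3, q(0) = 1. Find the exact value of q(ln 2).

16

A = [[1,3],[0,4]]; eigenvalues λ = 1, 4.
Eigenvectors: (1,0) for λ=1, (-1,-1) for λ=4.
From the initial condition, c_1 = -4, c_2 = -1.
q(ln 2) = (-4)(2^1)(0) + (-1)(2^4)(-1) = 16.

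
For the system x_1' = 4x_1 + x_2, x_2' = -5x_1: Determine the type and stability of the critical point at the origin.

A = [[4,1],[-5,0]]; det(A-λI) = λ^2 - 4λ + 5.
λ = 2 ± i: positive real part.

unstable spiral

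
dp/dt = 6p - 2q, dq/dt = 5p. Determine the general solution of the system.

Coefficient matrix A = [[6, -2], [5, 0]].
Characteristic polynomial det(A - λI) = λ^2 - 6λ + 10 = 0.
Eigenvalues λ = 3 ± i (complex conjugate pair).
For λ=3+i: an eigenvector is (-1,-2) - i(1,1) = (-1 - i, -2 - i).
A real fundamental pair from Re and Im of e^((3+i)t)v: X_1 = e^(3t)(cos(t)·(-1,-2) + sin(t)·(1,1)), X_2 = e^(3t)(sin(t)·(-1,-2) - cos(t)·(1,1)).
General solution: c_1X_1 + c_2X_2.

p(t) = c_1e^(3t)sin(t) - c_1e^(3t)cos(t) - c_2e^(3t)sin(t) - c_2e^(3t)cos(t), q(t) = c_1e^(3t)sin(t) - 2c_1e^(3t)cos(t) - 2c_2e^(3t)sin(t) - c_2e^(3t)cos(t)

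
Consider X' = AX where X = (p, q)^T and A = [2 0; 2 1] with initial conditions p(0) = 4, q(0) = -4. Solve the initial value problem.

p(t) = 4e^(2t), q(t) = 8e^(2t) - 12e^(t)

Coefficient matrix A = [[2, 0], [2, 1]].
Characteristic polynomial det(A - λI) = λ^2 - 3λ + 2 = 0.
Eigenvalues λ = 2, 1.
For λ=2: (A-λI) row 2 is [2, -1], so an eigenvector is (-1, -2).
For λ=1: (A-λI) row 1 is [1, 0], so an eigenvector is (0, -1).
General solution: C_1e^(2t)(-1,-2) + C_2e^(t)(0,-1).
Applying p(0)=4, q(0)=-4 gives C_1=-4, C_2=12.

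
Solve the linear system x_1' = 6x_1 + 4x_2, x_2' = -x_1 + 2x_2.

x_1(t) = 2K_1e^(4t) + 2K_2te^(4t) - K_2e^(4t), x_2(t) = -K_1e^(4t) - K_2te^(4t) + K_2e^(4t)

Coefficient matrix A = [[6, 4], [-1, 2]].
Characteristic polynomial det(A - λI) = λ^2 - 8λ + 16 = 0.
Single eigenvalue λ = 4 with algebraic multiplicity 2.
Eigenvector v = (2,-1); generalized eigenvector w with (A-λI)w=v is (-1,1).
General solution: e^(4t)[K_1·v + K_2·(t·v + w)].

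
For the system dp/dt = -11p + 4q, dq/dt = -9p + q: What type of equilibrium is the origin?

A = [[-11,4],[-9,1]]; det(A-λI) = λ^2 + 10λ + 25.
repeated λ = -5 with a single eigenvector.

stable improper node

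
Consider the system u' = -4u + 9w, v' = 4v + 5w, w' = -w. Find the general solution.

Coefficient matrix A = [[-4, 0, 9], [0, 4, 5], [0, 0, -1]].
det(A - λI) = 0 gives eigenvalues λ = -4, 4, -1.
For λ=-4: eigenvector (1,0,0).
For λ=4: eigenvector (0,1,0).
For λ=-1: eigenvector (3,-1,1).
General solution: K_1e^(-4t)(1,0,0) + K_2e^(4t)(0,1,0) + K_3e^(-t)(3,-1,1).

u(t) = K_1e^(-4t) + 3K_3e^(-t), v(t) = K_2e^(4t) - K_3e^(-t), w(t) = K_3e^(-t)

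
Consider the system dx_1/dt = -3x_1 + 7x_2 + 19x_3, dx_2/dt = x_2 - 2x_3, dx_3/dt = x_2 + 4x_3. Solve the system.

x_1(t) = K_1e^(-3t) + 2K_2e^(3t) + K_3e^(2t), x_2(t) = -K_2e^(3t) - 2K_3e^(2t), x_3(t) = K_2e^(3t) + K_3e^(2t)

Coefficient matrix A = [[-3, 7, 19], [0, 1, -2], [0, 1, 4]].
det(A - λI) = 0 gives eigenvalues λ = -3, 3, 2.
For λ=-3: eigenvector (1,0,0).
For λ=3: eigenvector (2,-1,1).
For λ=2: eigenvector (1,-2,1).
General solution: K_1e^(-3t)(1,0,0) + K_2e^(3t)(2,-1,1) + K_3e^(2t)(1,-2,1).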